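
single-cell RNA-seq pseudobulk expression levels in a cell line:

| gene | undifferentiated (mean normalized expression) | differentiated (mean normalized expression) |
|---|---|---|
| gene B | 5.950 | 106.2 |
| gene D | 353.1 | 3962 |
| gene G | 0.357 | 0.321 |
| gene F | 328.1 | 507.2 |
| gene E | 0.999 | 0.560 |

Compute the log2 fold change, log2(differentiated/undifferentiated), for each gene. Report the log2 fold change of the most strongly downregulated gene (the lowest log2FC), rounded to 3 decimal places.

-0.835

log2(106.2/5.950) = 4.158  (gene B)
log2(3962/353.1) = 3.488  (gene D)
log2(0.321/0.357) = -0.153  (gene G)
log2(507.2/328.1) = 0.628  (gene F)
log2(0.560/0.999) = -0.835  (gene E)
gene E is most strongly downregulated.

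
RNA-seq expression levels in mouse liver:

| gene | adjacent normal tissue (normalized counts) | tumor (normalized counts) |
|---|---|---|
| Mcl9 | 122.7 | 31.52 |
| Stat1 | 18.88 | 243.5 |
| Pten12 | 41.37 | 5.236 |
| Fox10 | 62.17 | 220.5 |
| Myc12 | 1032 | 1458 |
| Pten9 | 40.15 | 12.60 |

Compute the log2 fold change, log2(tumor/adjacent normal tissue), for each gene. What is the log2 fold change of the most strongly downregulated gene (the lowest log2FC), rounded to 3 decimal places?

log2(31.52/122.7) = -1.961  (Mcl9)
log2(243.5/18.88) = 3.689  (Stat1)
log2(5.236/41.37) = -2.982  (Pten12)
log2(220.5/62.17) = 1.826  (Fox10)
log2(1458/1032) = 0.499  (Myc12)
log2(12.60/40.15) = -1.672  (Pten9)
Pten12 is most strongly downregulated.

-2.982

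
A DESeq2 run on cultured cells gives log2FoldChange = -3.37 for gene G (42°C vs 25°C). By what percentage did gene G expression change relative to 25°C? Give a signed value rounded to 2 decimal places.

Fold change = 2^(-3.37) = 0.0967
Percent change = (FC − 1) × 100% = (0.0967 − 1) × 100 = -90.33%

-90.33%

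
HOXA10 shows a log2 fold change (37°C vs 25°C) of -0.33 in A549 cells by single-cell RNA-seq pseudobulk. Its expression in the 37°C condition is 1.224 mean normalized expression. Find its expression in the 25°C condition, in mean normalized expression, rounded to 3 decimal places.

1.539

Fold change = 2^(-0.33) = 0.7955
25°C expression = 1.224 / 0.7955 = 1.539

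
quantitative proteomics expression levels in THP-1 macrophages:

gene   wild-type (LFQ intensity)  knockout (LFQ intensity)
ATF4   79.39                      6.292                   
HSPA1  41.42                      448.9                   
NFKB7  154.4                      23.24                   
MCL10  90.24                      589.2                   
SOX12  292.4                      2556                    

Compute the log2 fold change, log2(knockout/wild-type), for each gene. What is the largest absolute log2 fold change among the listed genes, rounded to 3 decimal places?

3.657

log2(6.292/79.39) = -3.657  (ATF4)
log2(448.9/41.42) = 3.438  (HSPA1)
log2(23.24/154.4) = -2.732  (NFKB7)
log2(589.2/90.24) = 2.707  (MCL10)
log2(2556/292.4) = 3.128  (SOX12)
The largest magnitude belongs to ATF4.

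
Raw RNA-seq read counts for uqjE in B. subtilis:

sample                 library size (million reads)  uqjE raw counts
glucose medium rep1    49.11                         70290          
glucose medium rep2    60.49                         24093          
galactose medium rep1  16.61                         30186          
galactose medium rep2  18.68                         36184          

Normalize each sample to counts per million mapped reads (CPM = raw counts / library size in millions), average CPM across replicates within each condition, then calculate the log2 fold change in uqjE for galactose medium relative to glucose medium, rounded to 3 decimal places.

CPM(glucose medium rep1) = 70290 / 49.11 = 1431.2767
CPM(glucose medium rep2) = 24093 / 60.49 = 398.2972
CPM(galactose medium rep1) = 30186 / 16.61 = 1817.3390
CPM(galactose medium rep2) = 36184 / 18.68 = 1937.0450
mean CPM(glucose medium) = 914.7870; mean CPM(galactose medium) = 1877.1920
Fold change = 1877.1920 / 914.7870 = 2.05205
log2(2.05205) = 1.0371

1.037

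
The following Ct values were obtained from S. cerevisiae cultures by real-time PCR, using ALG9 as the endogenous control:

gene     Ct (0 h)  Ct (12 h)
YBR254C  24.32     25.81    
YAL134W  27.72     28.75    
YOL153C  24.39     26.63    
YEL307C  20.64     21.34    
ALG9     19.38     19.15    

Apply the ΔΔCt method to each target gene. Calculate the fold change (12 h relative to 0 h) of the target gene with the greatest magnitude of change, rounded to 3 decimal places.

YBR254C: ΔΔCt = (25.81−19.15) − (24.32−19.38) = 6.66 − 4.94 = 1.72; fold change = 2^-1.72 = 0.304
YAL134W: ΔΔCt = (28.75−19.15) − (27.72−19.38) = 9.60 − 8.34 = 1.26; fold change = 2^-1.26 = 0.418
YOL153C: ΔΔCt = (26.63−19.15) − (24.39−19.38) = 7.48 − 5.01 = 2.47; fold change = 2^-2.47 = 0.180
YEL307C: ΔΔCt = (21.34−19.15) − (20.64−19.38) = 2.19 − 1.26 = 0.93; fold change = 2^-0.93 = 0.525
YOL153C has the largest |ΔΔCt| = 2.47.

0.180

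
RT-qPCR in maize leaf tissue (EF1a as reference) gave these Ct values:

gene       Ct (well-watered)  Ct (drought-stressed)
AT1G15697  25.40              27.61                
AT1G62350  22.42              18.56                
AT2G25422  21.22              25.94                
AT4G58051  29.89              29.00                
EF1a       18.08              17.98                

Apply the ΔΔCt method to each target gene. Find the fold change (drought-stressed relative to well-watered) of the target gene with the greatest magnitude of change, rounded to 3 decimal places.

AT1G15697: ΔΔCt = (27.61−17.98) − (25.40−18.08) = 9.63 − 7.32 = 2.31; fold change = 2^-2.31 = 0.202
AT1G62350: ΔΔCt = (18.56−17.98) − (22.42−18.08) = 0.58 − 4.34 = -3.76; fold change = 2^3.76 = 13.548
AT2G25422: ΔΔCt = (25.94−17.98) − (21.22−18.08) = 7.96 − 3.14 = 4.82; fold change = 2^-4.82 = 0.035
AT4G58051: ΔΔCt = (29.00−17.98) − (29.89−18.08) = 11.02 − 11.81 = -0.79; fold change = 2^0.79 = 1.729
AT2G25422 has the largest |ΔΔCt| = 4.82.

0.035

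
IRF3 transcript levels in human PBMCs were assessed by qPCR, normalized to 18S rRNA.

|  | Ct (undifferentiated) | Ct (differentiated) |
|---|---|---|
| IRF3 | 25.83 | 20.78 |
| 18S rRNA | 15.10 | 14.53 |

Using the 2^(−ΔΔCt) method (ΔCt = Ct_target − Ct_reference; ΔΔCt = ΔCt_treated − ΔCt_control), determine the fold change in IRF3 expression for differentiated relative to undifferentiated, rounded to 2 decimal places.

ΔCt(undifferentiated) = 25.830 − 15.100 = 10.730
ΔCt(differentiated) = 20.780 − 14.530 = 6.250
ΔΔCt = 6.250 − 10.730 = -4.480
Fold change = 2^(−(-4.480)) = 2^4.480 = 22.316

22.32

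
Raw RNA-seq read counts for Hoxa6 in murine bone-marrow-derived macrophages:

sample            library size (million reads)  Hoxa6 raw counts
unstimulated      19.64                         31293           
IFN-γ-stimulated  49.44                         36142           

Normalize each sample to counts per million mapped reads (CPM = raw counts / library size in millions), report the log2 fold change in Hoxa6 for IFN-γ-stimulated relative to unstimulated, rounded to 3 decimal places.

CPM(unstimulated) = 31293 / 19.64 = 1593.3299
CPM(IFN-γ-stimulated) = 36142 / 49.44 = 731.0275
Fold change = 731.0275 / 1593.3299 = 0.45880
log2(0.45880) = -1.1240

-1.124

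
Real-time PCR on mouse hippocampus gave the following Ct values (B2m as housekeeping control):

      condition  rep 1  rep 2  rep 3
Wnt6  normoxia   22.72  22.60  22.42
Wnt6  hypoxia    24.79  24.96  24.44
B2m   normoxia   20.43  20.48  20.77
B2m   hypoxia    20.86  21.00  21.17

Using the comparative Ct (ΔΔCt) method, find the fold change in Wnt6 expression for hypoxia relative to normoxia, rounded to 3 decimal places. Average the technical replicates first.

Mean Ct: Wnt6 normoxia 22.580; Wnt6 hypoxia 24.730; B2m normoxia 20.560; B2m hypoxia 21.010
ΔCt(normoxia) = 22.580 − 20.560 = 2.020
ΔCt(hypoxia) = 24.730 − 21.010 = 3.720
ΔΔCt = 3.720 − 2.020 = 1.700
Fold change = 2^(−1.700) = 0.3078

0.308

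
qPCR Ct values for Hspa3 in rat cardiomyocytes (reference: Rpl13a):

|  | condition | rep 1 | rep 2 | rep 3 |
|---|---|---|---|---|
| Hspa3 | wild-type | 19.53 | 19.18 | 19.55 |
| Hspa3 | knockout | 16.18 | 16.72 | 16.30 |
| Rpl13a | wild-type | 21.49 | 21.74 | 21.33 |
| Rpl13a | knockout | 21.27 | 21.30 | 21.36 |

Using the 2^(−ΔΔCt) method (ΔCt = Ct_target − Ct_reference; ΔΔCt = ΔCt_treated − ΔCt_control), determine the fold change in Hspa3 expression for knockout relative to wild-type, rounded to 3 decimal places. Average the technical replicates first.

7.013

Mean Ct: Hspa3 wild-type 19.420; Hspa3 knockout 16.400; Rpl13a wild-type 21.520; Rpl13a knockout 21.310
ΔCt(wild-type) = 19.420 − 21.520 = -2.100
ΔCt(knockout) = 16.400 − 21.310 = -4.910
ΔΔCt = -4.910 − (-2.100) = -2.810
Fold change = 2^(−(-2.810)) = 2^2.810 = 7.0128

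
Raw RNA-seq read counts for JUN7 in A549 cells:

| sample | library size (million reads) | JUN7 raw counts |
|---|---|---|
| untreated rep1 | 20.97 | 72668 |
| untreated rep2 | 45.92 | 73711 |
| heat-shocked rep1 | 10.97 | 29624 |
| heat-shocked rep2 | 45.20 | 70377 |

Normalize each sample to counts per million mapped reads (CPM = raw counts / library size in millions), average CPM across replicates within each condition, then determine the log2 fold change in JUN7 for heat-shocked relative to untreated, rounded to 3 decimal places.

-0.252

CPM(untreated rep1) = 72668 / 20.97 = 3465.3314
CPM(untreated rep2) = 73711 / 45.92 = 1605.2047
CPM(heat-shocked rep1) = 29624 / 10.97 = 2700.4558
CPM(heat-shocked rep2) = 70377 / 45.20 = 1557.0133
mean CPM(untreated) = 2535.2681; mean CPM(heat-shocked) = 2128.7345
Fold change = 2128.7345 / 2535.2681 = 0.83965
log2(0.83965) = -0.2521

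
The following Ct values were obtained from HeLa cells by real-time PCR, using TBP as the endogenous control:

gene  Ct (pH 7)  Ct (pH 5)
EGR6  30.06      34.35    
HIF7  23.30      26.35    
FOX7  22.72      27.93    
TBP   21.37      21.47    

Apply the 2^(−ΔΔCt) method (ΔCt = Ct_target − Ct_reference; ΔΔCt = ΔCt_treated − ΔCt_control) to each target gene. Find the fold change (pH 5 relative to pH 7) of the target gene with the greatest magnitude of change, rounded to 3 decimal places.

EGR6: ΔΔCt = (34.35−21.47) − (30.06−21.37) = 12.88 − 8.69 = 4.19; fold change = 2^-4.19 = 0.055
HIF7: ΔΔCt = (26.35−21.47) − (23.30−21.37) = 4.88 − 1.93 = 2.95; fold change = 2^-2.95 = 0.129
FOX7: ΔΔCt = (27.93−21.47) − (22.72−21.37) = 6.46 − 1.35 = 5.11; fold change = 2^-5.11 = 0.029
FOX7 has the largest |ΔΔCt| = 5.11.

0.029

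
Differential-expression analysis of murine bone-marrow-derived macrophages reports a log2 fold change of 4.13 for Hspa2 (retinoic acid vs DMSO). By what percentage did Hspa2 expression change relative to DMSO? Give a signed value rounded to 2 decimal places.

Fold change = 2^(4.13) = 17.5087
Percent change = (FC − 1) × 100% = (17.5087 − 1) × 100 = 1650.87%

1650.87%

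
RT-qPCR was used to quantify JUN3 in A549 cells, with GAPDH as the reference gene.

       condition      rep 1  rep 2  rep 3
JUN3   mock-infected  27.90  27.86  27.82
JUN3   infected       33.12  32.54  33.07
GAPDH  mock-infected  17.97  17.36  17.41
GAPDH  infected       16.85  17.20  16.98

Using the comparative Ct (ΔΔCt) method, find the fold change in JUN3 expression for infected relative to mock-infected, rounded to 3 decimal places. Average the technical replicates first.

Mean Ct: JUN3 mock-infected 27.860; JUN3 infected 32.910; GAPDH mock-infected 17.580; GAPDH infected 17.010
ΔCt(mock-infected) = 27.860 − 17.580 = 10.280
ΔCt(infected) = 32.910 − 17.010 = 15.900
ΔΔCt = 15.900 − 10.280 = 5.620
Fold change = 2^(−5.620) = 0.0203

0.020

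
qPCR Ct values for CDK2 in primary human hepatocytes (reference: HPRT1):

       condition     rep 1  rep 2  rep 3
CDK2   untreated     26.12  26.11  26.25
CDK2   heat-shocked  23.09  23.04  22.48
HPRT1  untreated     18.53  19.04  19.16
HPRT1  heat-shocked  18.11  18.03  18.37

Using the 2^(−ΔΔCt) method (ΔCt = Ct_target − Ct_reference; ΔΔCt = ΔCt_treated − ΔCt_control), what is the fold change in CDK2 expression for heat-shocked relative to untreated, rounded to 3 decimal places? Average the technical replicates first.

5.856

Mean Ct: CDK2 untreated 26.160; CDK2 heat-shocked 22.870; HPRT1 untreated 18.910; HPRT1 heat-shocked 18.170
ΔCt(untreated) = 26.160 − 18.910 = 7.250
ΔCt(heat-shocked) = 22.870 − 18.170 = 4.700
ΔΔCt = 4.700 − 7.250 = -2.550
Fold change = 2^(−(-2.550)) = 2^2.550 = 5.8563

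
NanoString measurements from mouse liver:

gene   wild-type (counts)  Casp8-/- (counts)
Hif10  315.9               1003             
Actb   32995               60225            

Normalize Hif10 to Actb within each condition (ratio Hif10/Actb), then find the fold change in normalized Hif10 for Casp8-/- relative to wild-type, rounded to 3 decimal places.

Hif10/Actb (wild-type) = 315.9 / 32995 = 0.0095742
Hif10/Actb (Casp8-/-) = 1003 / 60225 = 0.016654
Fold change = 0.016654 / 0.0095742 = 1.7395

1.739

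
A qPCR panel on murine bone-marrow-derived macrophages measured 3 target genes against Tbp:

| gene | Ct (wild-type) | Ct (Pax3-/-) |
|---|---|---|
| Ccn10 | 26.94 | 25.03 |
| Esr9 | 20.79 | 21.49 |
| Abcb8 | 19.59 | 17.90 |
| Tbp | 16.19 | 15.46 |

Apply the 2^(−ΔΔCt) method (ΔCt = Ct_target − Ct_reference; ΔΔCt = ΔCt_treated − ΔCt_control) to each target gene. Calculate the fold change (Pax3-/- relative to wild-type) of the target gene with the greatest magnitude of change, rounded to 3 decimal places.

Ccn10: ΔΔCt = (25.03−15.46) − (26.94−16.19) = 9.57 − 10.75 = -1.18; fold change = 2^1.18 = 2.266
Esr9: ΔΔCt = (21.49−15.46) − (20.79−16.19) = 6.03 − 4.60 = 1.43; fold change = 2^-1.43 = 0.371
Abcb8: ΔΔCt = (17.90−15.46) − (19.59−16.19) = 2.44 − 3.40 = -0.96; fold change = 2^0.96 = 1.945
Esr9 has the largest |ΔΔCt| = 1.43.

0.371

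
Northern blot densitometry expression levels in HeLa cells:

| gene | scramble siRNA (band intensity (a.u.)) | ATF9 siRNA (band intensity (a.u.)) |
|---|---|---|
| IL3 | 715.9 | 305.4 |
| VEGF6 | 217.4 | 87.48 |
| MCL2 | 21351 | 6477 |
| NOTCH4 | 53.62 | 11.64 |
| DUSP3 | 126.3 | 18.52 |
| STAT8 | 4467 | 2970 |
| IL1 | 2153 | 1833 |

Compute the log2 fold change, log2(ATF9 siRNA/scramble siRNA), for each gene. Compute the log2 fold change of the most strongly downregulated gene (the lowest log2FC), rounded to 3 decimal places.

log2(305.4/715.9) = -1.229  (IL3)
log2(87.48/217.4) = -1.313  (VEGF6)
log2(6477/21351) = -1.721  (MCL2)
log2(11.64/53.62) = -2.204  (NOTCH4)
log2(18.52/126.3) = -2.770  (DUSP3)
log2(2970/4467) = -0.589  (STAT8)
log2(1833/2153) = -0.232  (IL1)
DUSP3 is most strongly downregulated.

-2.770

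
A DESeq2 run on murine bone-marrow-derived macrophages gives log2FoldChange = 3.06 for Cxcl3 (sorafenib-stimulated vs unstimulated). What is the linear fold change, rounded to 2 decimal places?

Fold change = 2^(3.06) = 8.340

8.34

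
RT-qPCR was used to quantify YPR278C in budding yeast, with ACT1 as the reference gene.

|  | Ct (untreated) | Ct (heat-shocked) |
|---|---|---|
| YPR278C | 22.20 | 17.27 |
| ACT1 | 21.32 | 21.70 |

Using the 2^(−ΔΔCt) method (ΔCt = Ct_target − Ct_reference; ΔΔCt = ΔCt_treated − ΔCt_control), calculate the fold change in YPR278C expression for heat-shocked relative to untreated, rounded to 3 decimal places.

ΔCt(untreated) = 22.200 − 21.320 = 0.880
ΔCt(heat-shocked) = 17.270 − 21.700 = -4.430
ΔΔCt = -4.430 − 0.880 = -5.310
Fold change = 2^(−(-5.310)) = 2^5.310 = 39.6706

39.671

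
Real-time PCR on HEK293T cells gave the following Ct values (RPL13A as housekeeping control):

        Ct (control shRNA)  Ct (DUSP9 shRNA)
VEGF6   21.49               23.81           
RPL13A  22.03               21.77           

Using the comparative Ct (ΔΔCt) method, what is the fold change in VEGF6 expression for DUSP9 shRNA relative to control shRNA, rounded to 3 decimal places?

ΔCt(control shRNA) = 21.490 − 22.030 = -0.540
ΔCt(DUSP9 shRNA) = 23.810 − 21.770 = 2.040
ΔΔCt = 2.040 − (-0.540) = 2.580
Fold change = 2^(−2.580) = 0.1672

0.167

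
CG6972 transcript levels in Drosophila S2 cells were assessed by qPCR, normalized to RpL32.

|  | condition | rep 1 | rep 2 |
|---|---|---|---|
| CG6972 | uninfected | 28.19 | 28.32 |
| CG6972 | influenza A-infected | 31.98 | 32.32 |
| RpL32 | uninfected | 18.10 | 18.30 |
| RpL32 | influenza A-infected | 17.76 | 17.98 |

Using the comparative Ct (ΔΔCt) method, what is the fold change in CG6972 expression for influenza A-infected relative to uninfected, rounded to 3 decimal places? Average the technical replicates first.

Mean Ct: CG6972 uninfected 28.255; CG6972 influenza A-infected 32.150; RpL32 uninfected 18.200; RpL32 influenza A-infected 17.870
ΔCt(uninfected) = 28.255 − 18.200 = 10.055
ΔCt(influenza A-infected) = 32.150 − 17.870 = 14.280
ΔΔCt = 14.280 − 10.055 = 4.225
Fold change = 2^(−4.225) = 0.0535

0.053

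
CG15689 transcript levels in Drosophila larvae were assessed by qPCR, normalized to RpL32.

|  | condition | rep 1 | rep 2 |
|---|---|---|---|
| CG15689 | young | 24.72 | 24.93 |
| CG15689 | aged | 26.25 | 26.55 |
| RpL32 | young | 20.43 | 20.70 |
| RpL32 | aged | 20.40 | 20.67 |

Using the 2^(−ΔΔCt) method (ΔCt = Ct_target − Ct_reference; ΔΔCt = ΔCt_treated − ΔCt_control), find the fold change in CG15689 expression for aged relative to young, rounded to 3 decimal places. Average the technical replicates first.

0.329

Mean Ct: CG15689 young 24.825; CG15689 aged 26.400; RpL32 young 20.565; RpL32 aged 20.535
ΔCt(young) = 24.825 − 20.565 = 4.260
ΔCt(aged) = 26.400 − 20.535 = 5.865
ΔΔCt = 5.865 − 4.260 = 1.605
Fold change = 2^(−1.605) = 0.3287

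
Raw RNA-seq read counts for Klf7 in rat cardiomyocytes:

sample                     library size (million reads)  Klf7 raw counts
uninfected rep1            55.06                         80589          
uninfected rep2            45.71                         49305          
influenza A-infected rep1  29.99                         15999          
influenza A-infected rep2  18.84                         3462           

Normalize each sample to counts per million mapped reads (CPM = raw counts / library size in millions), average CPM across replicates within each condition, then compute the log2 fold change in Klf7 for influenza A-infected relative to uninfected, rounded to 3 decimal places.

CPM(uninfected rep1) = 80589 / 55.06 = 1463.6578
CPM(uninfected rep2) = 49305 / 45.71 = 1078.6480
CPM(influenza A-infected rep1) = 15999 / 29.99 = 533.4778
CPM(influenza A-infected rep2) = 3462 / 18.84 = 183.7580
mean CPM(uninfected) = 1271.1529; mean CPM(influenza A-infected) = 358.6179
Fold change = 358.6179 / 1271.1529 = 0.28212
log2(0.28212) = -1.8256

-1.826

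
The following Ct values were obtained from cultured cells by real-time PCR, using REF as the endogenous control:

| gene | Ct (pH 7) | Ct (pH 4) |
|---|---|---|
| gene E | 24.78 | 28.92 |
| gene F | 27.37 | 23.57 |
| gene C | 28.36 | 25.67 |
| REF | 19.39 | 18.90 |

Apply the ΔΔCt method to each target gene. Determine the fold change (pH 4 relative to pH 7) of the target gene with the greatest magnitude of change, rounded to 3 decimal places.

gene E: ΔΔCt = (28.92−18.90) − (24.78−19.39) = 10.02 − 5.39 = 4.63; fold change = 2^-4.63 = 0.040
gene F: ΔΔCt = (23.57−18.90) − (27.37−19.39) = 4.67 − 7.98 = -3.31; fold change = 2^3.31 = 9.918
gene C: ΔΔCt = (25.67−18.90) − (28.36−19.39) = 6.77 − 8.97 = -2.20; fold change = 2^2.20 = 4.595
gene E has the largest |ΔΔCt| = 4.63.

0.040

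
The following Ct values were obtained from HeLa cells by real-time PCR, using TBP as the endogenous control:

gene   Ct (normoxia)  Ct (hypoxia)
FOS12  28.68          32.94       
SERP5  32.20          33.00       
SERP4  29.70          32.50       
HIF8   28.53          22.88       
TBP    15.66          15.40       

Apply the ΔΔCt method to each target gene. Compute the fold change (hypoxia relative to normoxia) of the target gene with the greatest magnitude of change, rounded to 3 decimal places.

FOS12: ΔΔCt = (32.94−15.40) − (28.68−15.66) = 17.54 − 13.02 = 4.52; fold change = 2^-4.52 = 0.044
SERP5: ΔΔCt = (33.00−15.40) − (32.20−15.66) = 17.60 − 16.54 = 1.06; fold change = 2^-1.06 = 0.480
SERP4: ΔΔCt = (32.50−15.40) − (29.70−15.66) = 17.10 − 14.04 = 3.06; fold change = 2^-3.06 = 0.120
HIF8: ΔΔCt = (22.88−15.40) − (28.53−15.66) = 7.48 − 12.87 = -5.39; fold change = 2^5.39 = 41.933
HIF8 has the largest |ΔΔCt| = 5.39.

41.933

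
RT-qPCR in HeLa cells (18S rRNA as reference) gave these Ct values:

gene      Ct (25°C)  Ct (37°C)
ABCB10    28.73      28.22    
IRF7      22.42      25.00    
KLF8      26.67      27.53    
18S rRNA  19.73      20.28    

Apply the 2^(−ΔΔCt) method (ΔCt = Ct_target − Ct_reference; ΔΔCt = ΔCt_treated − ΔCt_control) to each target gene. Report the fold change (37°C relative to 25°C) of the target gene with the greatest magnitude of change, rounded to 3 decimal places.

0.245

ABCB10: ΔΔCt = (28.22−20.28) − (28.73−19.73) = 7.94 − 9.00 = -1.06; fold change = 2^1.06 = 2.085
IRF7: ΔΔCt = (25.00−20.28) − (22.42−19.73) = 4.72 − 2.69 = 2.03; fold change = 2^-2.03 = 0.245
KLF8: ΔΔCt = (27.53−20.28) − (26.67−19.73) = 7.25 − 6.94 = 0.31; fold change = 2^-0.31 = 0.807
IRF7 has the largest |ΔΔCt| = 2.03.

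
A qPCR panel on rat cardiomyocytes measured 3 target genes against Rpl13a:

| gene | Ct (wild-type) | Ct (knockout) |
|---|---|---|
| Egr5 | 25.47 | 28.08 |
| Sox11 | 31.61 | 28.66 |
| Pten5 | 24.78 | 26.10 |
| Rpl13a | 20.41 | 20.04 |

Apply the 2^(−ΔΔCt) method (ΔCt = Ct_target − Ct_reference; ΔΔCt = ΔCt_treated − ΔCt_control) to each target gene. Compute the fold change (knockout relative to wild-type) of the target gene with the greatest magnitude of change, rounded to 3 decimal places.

Egr5: ΔΔCt = (28.08−20.04) − (25.47−20.41) = 8.04 − 5.06 = 2.98; fold change = 2^-2.98 = 0.127
Sox11: ΔΔCt = (28.66−20.04) − (31.61−20.41) = 8.62 − 11.20 = -2.58; fold change = 2^2.58 = 5.979
Pten5: ΔΔCt = (26.10−20.04) − (24.78−20.41) = 6.06 − 4.37 = 1.69; fold change = 2^-1.69 = 0.310
Egr5 has the largest |ΔΔCt| = 2.98.

0.127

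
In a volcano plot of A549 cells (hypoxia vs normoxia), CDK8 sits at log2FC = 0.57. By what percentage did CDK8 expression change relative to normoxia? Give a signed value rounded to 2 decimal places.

48.45%

Fold change = 2^(0.57) = 1.4845
Percent change = (FC − 1) × 100% = (1.4845 − 1) × 100 = 48.45%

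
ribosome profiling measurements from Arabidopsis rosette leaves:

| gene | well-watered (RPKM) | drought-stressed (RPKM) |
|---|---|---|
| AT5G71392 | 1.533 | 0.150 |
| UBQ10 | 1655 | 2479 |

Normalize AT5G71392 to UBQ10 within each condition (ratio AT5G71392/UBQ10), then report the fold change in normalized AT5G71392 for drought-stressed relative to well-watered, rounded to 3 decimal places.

AT5G71392/UBQ10 (well-watered) = 1.533 / 1655 = 0.00092628
AT5G71392/UBQ10 (drought-stressed) = 0.150 / 2479 = 6.0508e-05
Fold change = 6.0508e-05 / 0.00092628 = 0.0653

0.065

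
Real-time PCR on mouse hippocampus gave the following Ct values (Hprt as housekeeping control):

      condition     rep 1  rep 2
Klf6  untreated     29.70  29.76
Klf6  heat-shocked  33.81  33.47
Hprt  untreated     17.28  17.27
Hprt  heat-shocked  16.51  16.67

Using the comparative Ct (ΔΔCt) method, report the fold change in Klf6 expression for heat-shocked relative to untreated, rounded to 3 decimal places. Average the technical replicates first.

0.041

Mean Ct: Klf6 untreated 29.730; Klf6 heat-shocked 33.640; Hprt untreated 17.275; Hprt heat-shocked 16.590
ΔCt(untreated) = 29.730 − 17.275 = 12.455
ΔCt(heat-shocked) = 33.640 − 16.590 = 17.050
ΔΔCt = 17.050 − 12.455 = 4.595
Fold change = 2^(−4.595) = 0.0414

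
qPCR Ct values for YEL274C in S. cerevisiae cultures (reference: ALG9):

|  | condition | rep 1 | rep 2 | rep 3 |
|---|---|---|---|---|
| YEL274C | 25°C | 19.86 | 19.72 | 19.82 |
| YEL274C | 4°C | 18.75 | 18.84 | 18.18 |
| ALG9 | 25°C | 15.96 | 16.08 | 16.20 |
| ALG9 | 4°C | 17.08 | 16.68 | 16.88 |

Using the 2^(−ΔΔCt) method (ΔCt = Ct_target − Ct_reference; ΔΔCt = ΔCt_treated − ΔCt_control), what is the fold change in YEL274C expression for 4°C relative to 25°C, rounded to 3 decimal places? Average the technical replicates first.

Mean Ct: YEL274C 25°C 19.800; YEL274C 4°C 18.590; ALG9 25°C 16.080; ALG9 4°C 16.880
ΔCt(25°C) = 19.800 − 16.080 = 3.720
ΔCt(4°C) = 18.590 − 16.880 = 1.710
ΔΔCt = 1.710 − 3.720 = -2.010
Fold change = 2^(−(-2.010)) = 2^2.010 = 4.0278

4.028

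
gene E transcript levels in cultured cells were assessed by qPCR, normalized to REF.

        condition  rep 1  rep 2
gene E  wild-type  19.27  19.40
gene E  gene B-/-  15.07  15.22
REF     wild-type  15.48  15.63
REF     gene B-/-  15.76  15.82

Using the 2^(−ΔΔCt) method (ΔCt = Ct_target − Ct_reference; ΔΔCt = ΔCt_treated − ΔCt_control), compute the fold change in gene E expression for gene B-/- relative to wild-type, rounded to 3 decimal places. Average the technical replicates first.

21.481

Mean Ct: gene E wild-type 19.335; gene E gene B-/- 15.145; REF wild-type 15.555; REF gene B-/- 15.790
ΔCt(wild-type) = 19.335 − 15.555 = 3.780
ΔCt(gene B-/-) = 15.145 − 15.790 = -0.645
ΔΔCt = -0.645 − 3.780 = -4.425
Fold change = 2^(−(-4.425)) = 2^4.425 = 21.4812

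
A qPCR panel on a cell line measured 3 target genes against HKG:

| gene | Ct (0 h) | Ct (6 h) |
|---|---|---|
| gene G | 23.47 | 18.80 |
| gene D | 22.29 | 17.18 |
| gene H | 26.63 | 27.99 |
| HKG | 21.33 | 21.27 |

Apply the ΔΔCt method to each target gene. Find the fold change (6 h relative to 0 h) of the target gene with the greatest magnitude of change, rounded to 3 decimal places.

33.128

gene G: ΔΔCt = (18.80−21.27) − (23.47−21.33) = -2.47 − 2.14 = -4.61; fold change = 2^4.61 = 24.420
gene D: ΔΔCt = (17.18−21.27) − (22.29−21.33) = -4.09 − 0.96 = -5.05; fold change = 2^5.05 = 33.128
gene H: ΔΔCt = (27.99−21.27) − (26.63−21.33) = 6.72 − 5.30 = 1.42; fold change = 2^-1.42 = 0.374
gene D has the largest |ΔΔCt| = 5.05.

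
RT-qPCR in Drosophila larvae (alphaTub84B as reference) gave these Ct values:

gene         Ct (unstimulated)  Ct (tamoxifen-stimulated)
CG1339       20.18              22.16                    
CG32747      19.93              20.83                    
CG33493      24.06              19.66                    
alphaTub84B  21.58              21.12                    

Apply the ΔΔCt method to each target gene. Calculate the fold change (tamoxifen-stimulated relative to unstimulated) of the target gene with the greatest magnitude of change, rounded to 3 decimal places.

CG1339: ΔΔCt = (22.16−21.12) − (20.18−21.58) = 1.04 − (-1.40) = 2.44; fold change = 2^-2.44 = 0.184
CG32747: ΔΔCt = (20.83−21.12) − (19.93−21.58) = -0.29 − (-1.65) = 1.36; fold change = 2^-1.36 = 0.390
CG33493: ΔΔCt = (19.66−21.12) − (24.06−21.58) = -1.46 − 2.48 = -3.94; fold change = 2^3.94 = 15.348
CG33493 has the largest |ΔΔCt| = 3.94.

15.348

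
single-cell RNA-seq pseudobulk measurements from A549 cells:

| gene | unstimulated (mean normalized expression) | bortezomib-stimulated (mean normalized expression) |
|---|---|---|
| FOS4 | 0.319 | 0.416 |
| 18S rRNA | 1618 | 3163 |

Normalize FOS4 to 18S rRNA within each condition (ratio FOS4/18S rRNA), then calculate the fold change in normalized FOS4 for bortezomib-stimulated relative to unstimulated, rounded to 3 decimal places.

0.667

FOS4/18S rRNA (unstimulated) = 0.319 / 1618 = 0.00019716
FOS4/18S rRNA (bortezomib-stimulated) = 0.416 / 3163 = 0.00013152
Fold change = 0.00013152 / 0.00019716 = 0.6671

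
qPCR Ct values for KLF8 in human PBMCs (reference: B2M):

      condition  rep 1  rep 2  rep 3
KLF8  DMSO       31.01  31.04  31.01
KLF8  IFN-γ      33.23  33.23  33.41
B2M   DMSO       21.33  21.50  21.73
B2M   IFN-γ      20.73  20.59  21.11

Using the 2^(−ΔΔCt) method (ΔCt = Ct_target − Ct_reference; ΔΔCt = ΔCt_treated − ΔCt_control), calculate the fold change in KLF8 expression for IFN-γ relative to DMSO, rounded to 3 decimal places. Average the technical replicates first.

0.127

Mean Ct: KLF8 DMSO 31.020; KLF8 IFN-γ 33.290; B2M DMSO 21.520; B2M IFN-γ 20.810
ΔCt(DMSO) = 31.020 − 21.520 = 9.500
ΔCt(IFN-γ) = 33.290 − 20.810 = 12.480
ΔΔCt = 12.480 − 9.500 = 2.980
Fold change = 2^(−2.980) = 0.1267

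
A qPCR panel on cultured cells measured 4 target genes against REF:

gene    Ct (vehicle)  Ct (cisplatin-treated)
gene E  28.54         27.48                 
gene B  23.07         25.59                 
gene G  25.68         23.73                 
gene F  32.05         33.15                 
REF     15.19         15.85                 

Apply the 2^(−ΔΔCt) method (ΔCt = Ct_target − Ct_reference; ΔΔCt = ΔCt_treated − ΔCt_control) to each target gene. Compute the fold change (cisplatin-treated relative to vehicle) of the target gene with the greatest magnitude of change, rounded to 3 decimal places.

6.105

gene E: ΔΔCt = (27.48−15.85) − (28.54−15.19) = 11.63 − 13.35 = -1.72; fold change = 2^1.72 = 3.294
gene B: ΔΔCt = (25.59−15.85) − (23.07−15.19) = 9.74 − 7.88 = 1.86; fold change = 2^-1.86 = 0.275
gene G: ΔΔCt = (23.73−15.85) − (25.68−15.19) = 7.88 − 10.49 = -2.61; fold change = 2^2.61 = 6.105
gene F: ΔΔCt = (33.15−15.85) − (32.05−15.19) = 17.30 − 16.86 = 0.44; fold change = 2^-0.44 = 0.737
gene G has the largest |ΔΔCt| = 2.61.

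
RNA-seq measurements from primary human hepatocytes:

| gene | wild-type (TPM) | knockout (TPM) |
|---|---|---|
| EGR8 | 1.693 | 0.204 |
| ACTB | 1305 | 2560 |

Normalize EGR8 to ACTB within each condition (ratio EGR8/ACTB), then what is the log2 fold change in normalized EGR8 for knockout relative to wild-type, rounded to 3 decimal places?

-4.025

EGR8/ACTB (wild-type) = 1.693 / 1305 = 0.0012973
EGR8/ACTB (knockout) = 0.204 / 2560 = 7.9687e-05
Fold change = 7.9687e-05 / 0.0012973 = 0.0614
log2(0.0614) = -4.0250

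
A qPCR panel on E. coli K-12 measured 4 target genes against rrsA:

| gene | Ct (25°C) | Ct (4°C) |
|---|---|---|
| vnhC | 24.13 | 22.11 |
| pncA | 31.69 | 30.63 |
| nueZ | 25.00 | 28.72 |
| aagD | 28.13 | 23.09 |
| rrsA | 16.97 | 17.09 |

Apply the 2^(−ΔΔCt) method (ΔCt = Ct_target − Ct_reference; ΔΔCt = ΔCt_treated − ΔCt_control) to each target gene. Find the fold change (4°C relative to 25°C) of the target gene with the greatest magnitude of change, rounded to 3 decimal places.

vnhC: ΔΔCt = (22.11−17.09) − (24.13−16.97) = 5.02 − 7.16 = -2.14; fold change = 2^2.14 = 4.408
pncA: ΔΔCt = (30.63−17.09) − (31.69−16.97) = 13.54 − 14.72 = -1.18; fold change = 2^1.18 = 2.266
nueZ: ΔΔCt = (28.72−17.09) − (25.00−16.97) = 11.63 − 8.03 = 3.60; fold change = 2^-3.60 = 0.082
aagD: ΔΔCt = (23.09−17.09) − (28.13−16.97) = 6.00 − 11.16 = -5.16; fold change = 2^5.16 = 35.753
aagD has the largest |ΔΔCt| = 5.16.

35.753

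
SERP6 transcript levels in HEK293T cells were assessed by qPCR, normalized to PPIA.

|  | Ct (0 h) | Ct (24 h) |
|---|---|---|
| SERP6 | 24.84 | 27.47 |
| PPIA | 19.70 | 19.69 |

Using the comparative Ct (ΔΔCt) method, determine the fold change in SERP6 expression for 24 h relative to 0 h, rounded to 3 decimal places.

0.160

ΔCt(0 h) = 24.840 − 19.700 = 5.140
ΔCt(24 h) = 27.470 − 19.690 = 7.780
ΔΔCt = 7.780 − 5.140 = 2.640
Fold change = 2^(−2.640) = 0.1604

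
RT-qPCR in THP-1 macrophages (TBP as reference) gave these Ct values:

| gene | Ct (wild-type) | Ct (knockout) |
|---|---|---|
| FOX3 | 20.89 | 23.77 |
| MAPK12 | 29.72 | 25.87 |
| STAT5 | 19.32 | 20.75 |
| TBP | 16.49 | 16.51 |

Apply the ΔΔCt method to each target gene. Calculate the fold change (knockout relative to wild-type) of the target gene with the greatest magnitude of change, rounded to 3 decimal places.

14.621

FOX3: ΔΔCt = (23.77−16.51) − (20.89−16.49) = 7.26 − 4.40 = 2.86; fold change = 2^-2.86 = 0.138
MAPK12: ΔΔCt = (25.87−16.51) − (29.72−16.49) = 9.36 − 13.23 = -3.87; fold change = 2^3.87 = 14.621
STAT5: ΔΔCt = (20.75−16.51) − (19.32−16.49) = 4.24 − 2.83 = 1.41; fold change = 2^-1.41 = 0.376
MAPK12 has the largest |ΔΔCt| = 3.87.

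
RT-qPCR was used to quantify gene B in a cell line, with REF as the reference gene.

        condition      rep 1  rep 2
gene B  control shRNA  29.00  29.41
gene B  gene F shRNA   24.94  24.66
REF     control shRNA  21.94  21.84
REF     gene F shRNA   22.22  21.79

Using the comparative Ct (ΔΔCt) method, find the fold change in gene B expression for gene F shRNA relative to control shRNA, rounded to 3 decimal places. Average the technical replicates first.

22.943

Mean Ct: gene B control shRNA 29.205; gene B gene F shRNA 24.800; REF control shRNA 21.890; REF gene F shRNA 22.005
ΔCt(control shRNA) = 29.205 − 21.890 = 7.315
ΔCt(gene F shRNA) = 24.800 − 22.005 = 2.795
ΔΔCt = 2.795 − 7.315 = -4.520
Fold change = 2^(−(-4.520)) = 2^4.520 = 22.9433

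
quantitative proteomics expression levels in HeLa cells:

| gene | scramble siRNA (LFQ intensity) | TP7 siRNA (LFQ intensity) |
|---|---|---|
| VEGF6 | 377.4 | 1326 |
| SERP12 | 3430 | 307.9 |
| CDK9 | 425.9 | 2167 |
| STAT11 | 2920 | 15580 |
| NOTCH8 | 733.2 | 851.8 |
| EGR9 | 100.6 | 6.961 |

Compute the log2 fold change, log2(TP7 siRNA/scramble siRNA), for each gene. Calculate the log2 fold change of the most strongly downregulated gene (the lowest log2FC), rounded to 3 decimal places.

-3.853

log2(1326/377.4) = 1.813  (VEGF6)
log2(307.9/3430) = -3.478  (SERP12)
log2(2167/425.9) = 2.347  (CDK9)
log2(15580/2920) = 2.416  (STAT11)
log2(851.8/733.2) = 0.216  (NOTCH8)
log2(6.961/100.6) = -3.853  (EGR9)
EGR9 is most strongly downregulated.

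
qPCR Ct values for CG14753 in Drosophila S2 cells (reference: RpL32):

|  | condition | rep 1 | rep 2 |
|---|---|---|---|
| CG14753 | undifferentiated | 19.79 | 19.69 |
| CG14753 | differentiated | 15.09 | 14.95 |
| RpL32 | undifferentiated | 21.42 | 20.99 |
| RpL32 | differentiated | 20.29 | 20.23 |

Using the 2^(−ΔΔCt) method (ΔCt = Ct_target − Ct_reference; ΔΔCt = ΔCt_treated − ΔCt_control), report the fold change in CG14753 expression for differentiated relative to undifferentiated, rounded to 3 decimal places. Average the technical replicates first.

Mean Ct: CG14753 undifferentiated 19.740; CG14753 differentiated 15.020; RpL32 undifferentiated 21.205; RpL32 differentiated 20.260
ΔCt(undifferentiated) = 19.740 − 21.205 = -1.465
ΔCt(differentiated) = 15.020 − 20.260 = -5.240
ΔΔCt = -5.240 − (-1.465) = -3.775
Fold change = 2^(−(-3.775)) = 2^3.775 = 13.6895

13.690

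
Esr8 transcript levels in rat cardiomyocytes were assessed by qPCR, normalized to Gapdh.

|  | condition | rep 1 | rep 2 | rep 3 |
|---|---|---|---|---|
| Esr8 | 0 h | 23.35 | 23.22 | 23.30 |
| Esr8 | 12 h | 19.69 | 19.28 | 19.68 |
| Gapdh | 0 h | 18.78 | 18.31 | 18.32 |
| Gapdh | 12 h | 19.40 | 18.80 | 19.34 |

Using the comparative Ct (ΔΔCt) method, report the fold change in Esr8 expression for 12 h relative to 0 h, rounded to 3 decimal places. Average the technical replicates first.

Mean Ct: Esr8 0 h 23.290; Esr8 12 h 19.550; Gapdh 0 h 18.470; Gapdh 12 h 19.180
ΔCt(0 h) = 23.290 − 18.470 = 4.820
ΔCt(12 h) = 19.550 − 19.180 = 0.370
ΔΔCt = 0.370 − 4.820 = -4.450
Fold change = 2^(−(-4.450)) = 2^4.450 = 21.8566

21.857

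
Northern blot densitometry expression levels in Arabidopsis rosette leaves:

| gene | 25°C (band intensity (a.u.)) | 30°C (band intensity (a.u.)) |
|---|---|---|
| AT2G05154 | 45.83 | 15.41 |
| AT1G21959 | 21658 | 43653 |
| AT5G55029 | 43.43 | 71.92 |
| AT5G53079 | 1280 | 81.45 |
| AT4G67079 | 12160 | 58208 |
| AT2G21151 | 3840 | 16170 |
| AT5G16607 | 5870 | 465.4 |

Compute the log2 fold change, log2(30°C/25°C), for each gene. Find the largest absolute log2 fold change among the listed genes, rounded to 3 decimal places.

3.974

log2(15.41/45.83) = -1.572  (AT2G05154)
log2(43653/21658) = 1.011  (AT1G21959)
log2(71.92/43.43) = 0.728  (AT5G55029)
log2(81.45/1280) = -3.974  (AT5G53079)
log2(58208/12160) = 2.259  (AT4G67079)
log2(16170/3840) = 2.074  (AT2G21151)
log2(465.4/5870) = -3.657  (AT5G16607)
The largest magnitude belongs to AT5G53079.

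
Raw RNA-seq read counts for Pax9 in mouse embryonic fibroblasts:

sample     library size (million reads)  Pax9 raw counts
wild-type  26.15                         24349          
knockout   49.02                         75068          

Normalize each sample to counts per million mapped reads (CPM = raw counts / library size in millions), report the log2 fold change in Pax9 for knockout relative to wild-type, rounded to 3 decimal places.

0.718

CPM(wild-type) = 24349 / 26.15 = 931.1281
CPM(knockout) = 75068 / 49.02 = 1531.3749
Fold change = 1531.3749 / 931.1281 = 1.64464
log2(1.64464) = 0.7178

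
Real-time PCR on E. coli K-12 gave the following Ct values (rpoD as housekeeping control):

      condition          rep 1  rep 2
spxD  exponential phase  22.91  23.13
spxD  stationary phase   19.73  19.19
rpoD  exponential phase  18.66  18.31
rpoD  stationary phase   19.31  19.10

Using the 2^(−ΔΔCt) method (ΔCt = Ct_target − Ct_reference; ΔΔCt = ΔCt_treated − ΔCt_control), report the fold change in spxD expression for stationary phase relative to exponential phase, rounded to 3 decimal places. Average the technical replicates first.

Mean Ct: spxD exponential phase 23.020; spxD stationary phase 19.460; rpoD exponential phase 18.485; rpoD stationary phase 19.205
ΔCt(exponential phase) = 23.020 − 18.485 = 4.535
ΔCt(stationary phase) = 19.460 − 19.205 = 0.255
ΔΔCt = 0.255 − 4.535 = -4.280
Fold change = 2^(−(-4.280)) = 2^4.280 = 19.4271

19.427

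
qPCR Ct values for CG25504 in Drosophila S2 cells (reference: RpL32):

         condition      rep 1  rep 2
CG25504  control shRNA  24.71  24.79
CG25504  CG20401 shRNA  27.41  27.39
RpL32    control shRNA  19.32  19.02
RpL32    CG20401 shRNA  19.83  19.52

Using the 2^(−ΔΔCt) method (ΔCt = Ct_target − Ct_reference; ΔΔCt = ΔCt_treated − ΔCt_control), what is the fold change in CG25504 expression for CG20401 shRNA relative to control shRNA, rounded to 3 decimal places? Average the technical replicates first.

0.226

Mean Ct: CG25504 control shRNA 24.750; CG25504 CG20401 shRNA 27.400; RpL32 control shRNA 19.170; RpL32 CG20401 shRNA 19.675
ΔCt(control shRNA) = 24.750 − 19.170 = 5.580
ΔCt(CG20401 shRNA) = 27.400 − 19.675 = 7.725
ΔΔCt = 7.725 − 5.580 = 2.145
Fold change = 2^(−2.145) = 0.2261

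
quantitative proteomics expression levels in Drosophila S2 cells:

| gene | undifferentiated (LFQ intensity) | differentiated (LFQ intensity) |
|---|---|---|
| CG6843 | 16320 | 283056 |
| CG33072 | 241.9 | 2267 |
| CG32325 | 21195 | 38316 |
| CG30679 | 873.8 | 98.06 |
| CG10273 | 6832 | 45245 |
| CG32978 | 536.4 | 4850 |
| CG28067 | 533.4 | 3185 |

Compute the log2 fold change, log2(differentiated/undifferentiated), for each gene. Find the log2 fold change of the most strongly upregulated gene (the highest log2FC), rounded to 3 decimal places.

4.116

log2(283056/16320) = 4.116  (CG6843)
log2(2267/241.9) = 3.228  (CG33072)
log2(38316/21195) = 0.854  (CG32325)
log2(98.06/873.8) = -3.156  (CG30679)
log2(45245/6832) = 2.727  (CG10273)
log2(4850/536.4) = 3.177  (CG32978)
log2(3185/533.4) = 2.578  (CG28067)
CG6843 is most strongly upregulated.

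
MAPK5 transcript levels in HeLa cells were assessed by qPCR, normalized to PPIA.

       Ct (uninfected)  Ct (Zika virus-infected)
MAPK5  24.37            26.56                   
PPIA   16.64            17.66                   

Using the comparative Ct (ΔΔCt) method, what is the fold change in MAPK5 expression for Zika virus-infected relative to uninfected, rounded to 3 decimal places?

ΔCt(uninfected) = 24.370 − 16.640 = 7.730
ΔCt(Zika virus-infected) = 26.560 − 17.660 = 8.900
ΔΔCt = 8.900 − 7.730 = 1.170
Fold change = 2^(−1.170) = 0.4444

0.444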